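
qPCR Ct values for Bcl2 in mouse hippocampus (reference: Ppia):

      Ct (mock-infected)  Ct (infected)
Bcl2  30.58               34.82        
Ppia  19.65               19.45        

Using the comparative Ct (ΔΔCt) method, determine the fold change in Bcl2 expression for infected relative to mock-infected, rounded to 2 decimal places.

0.05

ΔCt(mock-infected) = 30.580 − 19.650 = 10.930
ΔCt(infected) = 34.820 − 19.450 = 15.370
ΔΔCt = 15.370 − 10.930 = 4.440
Fold change = 2^(−4.440) = 0.046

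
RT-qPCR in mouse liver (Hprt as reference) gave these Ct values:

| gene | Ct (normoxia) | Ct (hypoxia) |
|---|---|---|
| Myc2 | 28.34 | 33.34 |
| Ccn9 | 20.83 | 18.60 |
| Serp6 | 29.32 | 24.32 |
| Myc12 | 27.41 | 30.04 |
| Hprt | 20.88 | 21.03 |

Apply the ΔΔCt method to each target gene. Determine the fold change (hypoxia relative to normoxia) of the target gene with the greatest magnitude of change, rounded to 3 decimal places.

Myc2: ΔΔCt = (33.34−21.03) − (28.34−20.88) = 12.31 − 7.46 = 4.85; fold change = 2^-4.85 = 0.035
Ccn9: ΔΔCt = (18.60−21.03) − (20.83−20.88) = -2.43 − (-0.05) = -2.38; fold change = 2^2.38 = 5.205
Serp6: ΔΔCt = (24.32−21.03) − (29.32−20.88) = 3.29 − 8.44 = -5.15; fold change = 2^5.15 = 35.506
Myc12: ΔΔCt = (30.04−21.03) − (27.41−20.88) = 9.01 − 6.53 = 2.48; fold change = 2^-2.48 = 0.179
Serp6 has the largest |ΔΔCt| = 5.15.

35.506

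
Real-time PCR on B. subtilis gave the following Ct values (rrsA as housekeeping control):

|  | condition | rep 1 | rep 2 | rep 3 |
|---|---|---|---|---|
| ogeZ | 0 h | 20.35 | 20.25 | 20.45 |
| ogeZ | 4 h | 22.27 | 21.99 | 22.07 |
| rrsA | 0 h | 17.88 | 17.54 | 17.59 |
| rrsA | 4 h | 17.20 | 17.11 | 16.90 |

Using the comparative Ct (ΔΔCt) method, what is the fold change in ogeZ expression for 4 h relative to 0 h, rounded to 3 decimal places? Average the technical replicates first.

Mean Ct: ogeZ 0 h 20.350; ogeZ 4 h 22.110; rrsA 0 h 17.670; rrsA 4 h 17.070
ΔCt(0 h) = 20.350 − 17.670 = 2.680
ΔCt(4 h) = 22.110 − 17.070 = 5.040
ΔΔCt = 5.040 − 2.680 = 2.360
Fold change = 2^(−2.360) = 0.1948

0.195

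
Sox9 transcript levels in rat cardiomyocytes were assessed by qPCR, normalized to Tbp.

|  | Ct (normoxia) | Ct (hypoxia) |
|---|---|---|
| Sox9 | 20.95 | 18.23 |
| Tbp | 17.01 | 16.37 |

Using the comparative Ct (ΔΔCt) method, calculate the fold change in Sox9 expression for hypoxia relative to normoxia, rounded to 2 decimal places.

4.23

ΔCt(normoxia) = 20.950 − 17.010 = 3.940
ΔCt(hypoxia) = 18.230 − 16.370 = 1.860
ΔΔCt = 1.860 − 3.940 = -2.080
Fold change = 2^(−(-2.080)) = 2^2.080 = 4.228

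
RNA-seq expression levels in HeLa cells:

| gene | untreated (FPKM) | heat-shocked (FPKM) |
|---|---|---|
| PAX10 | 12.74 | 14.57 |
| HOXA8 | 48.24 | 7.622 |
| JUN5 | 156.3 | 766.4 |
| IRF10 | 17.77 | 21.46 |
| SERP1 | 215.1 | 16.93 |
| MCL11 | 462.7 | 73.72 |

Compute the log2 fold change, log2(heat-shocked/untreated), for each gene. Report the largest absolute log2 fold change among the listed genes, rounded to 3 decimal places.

3.667

log2(14.57/12.74) = 0.194  (PAX10)
log2(7.622/48.24) = -2.662  (HOXA8)
log2(766.4/156.3) = 2.294  (JUN5)
log2(21.46/17.77) = 0.272  (IRF10)
log2(16.93/215.1) = -3.667  (SERP1)
log2(73.72/462.7) = -2.650  (MCL11)
The largest magnitude belongs to SERP1.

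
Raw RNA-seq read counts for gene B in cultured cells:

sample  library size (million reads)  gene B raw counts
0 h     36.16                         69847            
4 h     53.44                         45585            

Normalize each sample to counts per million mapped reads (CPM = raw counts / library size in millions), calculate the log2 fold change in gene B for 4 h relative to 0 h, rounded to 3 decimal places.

-1.179

CPM(0 h) = 69847 / 36.16 = 1931.6095
CPM(4 h) = 45585 / 53.44 = 853.0127
Fold change = 853.0127 / 1931.6095 = 0.44161
log2(0.44161) = -1.1792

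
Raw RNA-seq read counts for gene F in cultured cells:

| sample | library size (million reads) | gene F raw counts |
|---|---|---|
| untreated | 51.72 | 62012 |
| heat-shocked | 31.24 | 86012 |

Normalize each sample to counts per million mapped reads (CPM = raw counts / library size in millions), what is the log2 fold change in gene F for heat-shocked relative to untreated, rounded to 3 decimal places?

1.199

CPM(untreated) = 62012 / 51.72 = 1198.9946
CPM(heat-shocked) = 86012 / 31.24 = 2753.2650
Fold change = 2753.2650 / 1198.9946 = 2.29631
log2(2.29631) = 1.1993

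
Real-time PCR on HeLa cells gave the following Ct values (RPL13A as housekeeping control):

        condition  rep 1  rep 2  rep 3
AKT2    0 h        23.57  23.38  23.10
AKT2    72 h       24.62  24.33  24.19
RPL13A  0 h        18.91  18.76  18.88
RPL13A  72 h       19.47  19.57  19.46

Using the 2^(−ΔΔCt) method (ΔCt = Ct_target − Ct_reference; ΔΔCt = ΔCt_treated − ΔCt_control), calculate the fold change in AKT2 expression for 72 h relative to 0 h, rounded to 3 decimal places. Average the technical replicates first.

0.768

Mean Ct: AKT2 0 h 23.350; AKT2 72 h 24.380; RPL13A 0 h 18.850; RPL13A 72 h 19.500
ΔCt(0 h) = 23.350 − 18.850 = 4.500
ΔCt(72 h) = 24.380 − 19.500 = 4.880
ΔΔCt = 4.880 − 4.500 = 0.380
Fold change = 2^(−0.380) = 0.7684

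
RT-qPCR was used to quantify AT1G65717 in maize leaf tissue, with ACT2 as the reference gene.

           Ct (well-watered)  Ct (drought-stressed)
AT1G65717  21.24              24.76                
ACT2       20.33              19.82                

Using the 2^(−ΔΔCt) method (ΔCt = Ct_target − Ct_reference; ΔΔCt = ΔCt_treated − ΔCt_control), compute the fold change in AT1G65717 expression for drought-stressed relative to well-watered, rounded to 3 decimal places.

ΔCt(well-watered) = 21.240 − 20.330 = 0.910
ΔCt(drought-stressed) = 24.760 − 19.820 = 4.940
ΔΔCt = 4.940 − 0.910 = 4.030
Fold change = 2^(−4.030) = 0.0612

0.061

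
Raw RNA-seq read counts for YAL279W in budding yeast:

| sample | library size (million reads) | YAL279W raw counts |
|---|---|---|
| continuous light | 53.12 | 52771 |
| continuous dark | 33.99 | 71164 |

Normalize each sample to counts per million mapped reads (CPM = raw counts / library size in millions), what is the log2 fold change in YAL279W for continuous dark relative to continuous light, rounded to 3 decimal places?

CPM(continuous light) = 52771 / 53.12 = 993.4300
CPM(continuous dark) = 71164 / 33.99 = 2093.6746
Fold change = 2093.6746 / 993.4300 = 2.10752
log2(2.10752) = 1.0755

1.076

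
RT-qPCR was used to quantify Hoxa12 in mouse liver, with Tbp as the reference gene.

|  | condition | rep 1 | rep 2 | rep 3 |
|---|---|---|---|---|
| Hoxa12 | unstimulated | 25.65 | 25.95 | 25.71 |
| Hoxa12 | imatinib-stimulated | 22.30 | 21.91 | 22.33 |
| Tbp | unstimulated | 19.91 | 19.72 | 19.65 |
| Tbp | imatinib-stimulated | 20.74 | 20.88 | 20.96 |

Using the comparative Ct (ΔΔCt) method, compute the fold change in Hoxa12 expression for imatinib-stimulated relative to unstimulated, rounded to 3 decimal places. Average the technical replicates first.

Mean Ct: Hoxa12 unstimulated 25.770; Hoxa12 imatinib-stimulated 22.180; Tbp unstimulated 19.760; Tbp imatinib-stimulated 20.860
ΔCt(unstimulated) = 25.770 − 19.760 = 6.010
ΔCt(imatinib-stimulated) = 22.180 − 20.860 = 1.320
ΔΔCt = 1.320 − 6.010 = -4.690
Fold change = 2^(−(-4.690)) = 2^4.690 = 25.8125

25.813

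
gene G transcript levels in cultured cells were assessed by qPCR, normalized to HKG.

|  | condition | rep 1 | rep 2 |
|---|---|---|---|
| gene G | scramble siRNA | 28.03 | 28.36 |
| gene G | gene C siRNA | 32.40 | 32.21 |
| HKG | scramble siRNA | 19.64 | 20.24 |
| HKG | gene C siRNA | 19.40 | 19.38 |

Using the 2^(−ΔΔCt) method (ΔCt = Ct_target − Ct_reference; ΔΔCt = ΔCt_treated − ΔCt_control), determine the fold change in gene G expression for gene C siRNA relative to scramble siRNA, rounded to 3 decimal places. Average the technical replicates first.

Mean Ct: gene G scramble siRNA 28.195; gene G gene C siRNA 32.305; HKG scramble siRNA 19.940; HKG gene C siRNA 19.390
ΔCt(scramble siRNA) = 28.195 − 19.940 = 8.255
ΔCt(gene C siRNA) = 32.305 − 19.390 = 12.915
ΔΔCt = 12.915 − 8.255 = 4.660
Fold change = 2^(−4.660) = 0.0396

0.040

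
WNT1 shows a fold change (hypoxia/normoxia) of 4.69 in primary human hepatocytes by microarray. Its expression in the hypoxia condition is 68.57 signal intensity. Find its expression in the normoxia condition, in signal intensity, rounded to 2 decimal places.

normoxia expression = 68.57 / 4.69 = 14.62

14.62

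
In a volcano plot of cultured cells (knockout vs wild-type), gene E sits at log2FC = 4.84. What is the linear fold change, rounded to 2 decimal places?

28.64

Fold change = 2^(4.84) = 28.641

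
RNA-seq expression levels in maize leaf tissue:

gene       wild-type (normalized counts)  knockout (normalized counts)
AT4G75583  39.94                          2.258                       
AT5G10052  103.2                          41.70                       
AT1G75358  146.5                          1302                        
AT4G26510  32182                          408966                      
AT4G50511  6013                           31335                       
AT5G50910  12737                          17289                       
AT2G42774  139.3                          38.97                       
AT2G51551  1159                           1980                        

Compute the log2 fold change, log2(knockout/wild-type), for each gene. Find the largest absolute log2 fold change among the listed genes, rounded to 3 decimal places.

log2(2.258/39.94) = -4.145  (AT4G75583)
log2(41.70/103.2) = -1.307  (AT5G10052)
log2(1302/146.5) = 3.152  (AT1G75358)
log2(408966/32182) = 3.668  (AT4G26510)
log2(31335/6013) = 2.382  (AT4G50511)
log2(17289/12737) = 0.441  (AT5G50910)
log2(38.97/139.3) = -1.838  (AT2G42774)
log2(1980/1159) = 0.773  (AT2G51551)
The largest magnitude belongs to AT4G75583.

4.145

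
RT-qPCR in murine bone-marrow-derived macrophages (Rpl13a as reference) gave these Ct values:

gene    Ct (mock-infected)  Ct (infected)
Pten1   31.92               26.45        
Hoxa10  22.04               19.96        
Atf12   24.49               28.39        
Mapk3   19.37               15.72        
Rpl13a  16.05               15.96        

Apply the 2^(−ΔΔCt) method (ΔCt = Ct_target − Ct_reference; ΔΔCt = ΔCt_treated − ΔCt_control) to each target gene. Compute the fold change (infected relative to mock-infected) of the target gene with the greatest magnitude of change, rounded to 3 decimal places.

Pten1: ΔΔCt = (26.45−15.96) − (31.92−16.05) = 10.49 − 15.87 = -5.38; fold change = 2^5.38 = 41.643
Hoxa10: ΔΔCt = (19.96−15.96) − (22.04−16.05) = 4.00 − 5.99 = -1.99; fold change = 2^1.99 = 3.972
Atf12: ΔΔCt = (28.39−15.96) − (24.49−16.05) = 12.43 − 8.44 = 3.99; fold change = 2^-3.99 = 0.063
Mapk3: ΔΔCt = (15.72−15.96) − (19.37−16.05) = -0.24 − 3.32 = -3.56; fold change = 2^3.56 = 11.794
Pten1 has the largest |ΔΔCt| = 5.38.

41.643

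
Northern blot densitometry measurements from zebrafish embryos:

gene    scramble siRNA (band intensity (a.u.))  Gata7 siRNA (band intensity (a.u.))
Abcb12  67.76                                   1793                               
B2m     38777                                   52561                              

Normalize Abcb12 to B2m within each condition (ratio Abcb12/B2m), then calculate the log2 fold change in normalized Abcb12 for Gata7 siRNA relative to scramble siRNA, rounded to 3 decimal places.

4.287

Abcb12/B2m (scramble siRNA) = 67.76 / 38777 = 0.0017474
Abcb12/B2m (Gata7 siRNA) = 1793 / 52561 = 0.034113
Fold change = 0.034113 / 0.0017474 = 19.5217
log2(19.5217) = 4.2870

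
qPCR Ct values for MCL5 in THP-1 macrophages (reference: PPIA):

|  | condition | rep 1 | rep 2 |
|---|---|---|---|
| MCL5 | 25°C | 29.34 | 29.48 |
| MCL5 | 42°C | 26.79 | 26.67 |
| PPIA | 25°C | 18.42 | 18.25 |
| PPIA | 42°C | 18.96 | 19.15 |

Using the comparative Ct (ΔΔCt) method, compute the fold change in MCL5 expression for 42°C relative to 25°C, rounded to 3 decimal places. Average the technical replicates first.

Mean Ct: MCL5 25°C 29.410; MCL5 42°C 26.730; PPIA 25°C 18.335; PPIA 42°C 19.055
ΔCt(25°C) = 29.410 − 18.335 = 11.075
ΔCt(42°C) = 26.730 − 19.055 = 7.675
ΔΔCt = 7.675 − 11.075 = -3.400
Fold change = 2^(−(-3.400)) = 2^3.400 = 10.5561

10.556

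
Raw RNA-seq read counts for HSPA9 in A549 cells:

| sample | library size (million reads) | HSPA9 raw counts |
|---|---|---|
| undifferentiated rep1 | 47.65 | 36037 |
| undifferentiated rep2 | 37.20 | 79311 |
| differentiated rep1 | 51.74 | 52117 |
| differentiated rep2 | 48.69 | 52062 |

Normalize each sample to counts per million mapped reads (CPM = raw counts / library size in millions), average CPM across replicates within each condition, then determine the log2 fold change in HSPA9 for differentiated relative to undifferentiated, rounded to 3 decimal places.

CPM(undifferentiated rep1) = 36037 / 47.65 = 756.2854
CPM(undifferentiated rep2) = 79311 / 37.20 = 2132.0161
CPM(differentiated rep1) = 52117 / 51.74 = 1007.2864
CPM(differentiated rep2) = 52062 / 48.69 = 1069.2545
mean CPM(undifferentiated) = 1444.1508; mean CPM(differentiated) = 1038.2704
Fold change = 1038.2704 / 1444.1508 = 0.71895
log2(0.71895) = -0.4760

-0.476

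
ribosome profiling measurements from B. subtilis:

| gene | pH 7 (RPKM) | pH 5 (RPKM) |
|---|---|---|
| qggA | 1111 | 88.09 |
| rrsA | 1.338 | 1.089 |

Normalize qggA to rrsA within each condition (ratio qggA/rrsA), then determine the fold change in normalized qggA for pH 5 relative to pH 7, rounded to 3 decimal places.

0.097

qggA/rrsA (pH 7) = 1111 / 1.338 = 830.34
qggA/rrsA (pH 5) = 88.09 / 1.089 = 80.891
Fold change = 80.891 / 830.34 = 0.0974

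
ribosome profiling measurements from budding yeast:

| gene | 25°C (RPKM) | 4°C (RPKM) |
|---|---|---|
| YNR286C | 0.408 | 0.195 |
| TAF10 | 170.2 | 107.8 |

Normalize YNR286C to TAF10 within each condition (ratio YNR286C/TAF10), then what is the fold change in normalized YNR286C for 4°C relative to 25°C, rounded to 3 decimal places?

0.755

YNR286C/TAF10 (25°C) = 0.408 / 170.2 = 0.0023972
YNR286C/TAF10 (4°C) = 0.195 / 107.8 = 0.0018089
Fold change = 0.0018089 / 0.0023972 = 0.7546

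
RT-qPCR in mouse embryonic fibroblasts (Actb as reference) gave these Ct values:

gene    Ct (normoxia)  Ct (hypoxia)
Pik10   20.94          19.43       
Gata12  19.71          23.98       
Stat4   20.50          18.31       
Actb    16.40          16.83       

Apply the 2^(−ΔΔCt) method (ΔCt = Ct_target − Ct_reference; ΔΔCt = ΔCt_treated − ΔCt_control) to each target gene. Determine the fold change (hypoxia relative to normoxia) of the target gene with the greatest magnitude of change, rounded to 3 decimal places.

Pik10: ΔΔCt = (19.43−16.83) − (20.94−16.40) = 2.60 − 4.54 = -1.94; fold change = 2^1.94 = 3.837
Gata12: ΔΔCt = (23.98−16.83) − (19.71−16.40) = 7.15 − 3.31 = 3.84; fold change = 2^-3.84 = 0.070
Stat4: ΔΔCt = (18.31−16.83) − (20.50−16.40) = 1.48 − 4.10 = -2.62; fold change = 2^2.62 = 6.148
Gata12 has the largest |ΔΔCt| = 3.84.

0.070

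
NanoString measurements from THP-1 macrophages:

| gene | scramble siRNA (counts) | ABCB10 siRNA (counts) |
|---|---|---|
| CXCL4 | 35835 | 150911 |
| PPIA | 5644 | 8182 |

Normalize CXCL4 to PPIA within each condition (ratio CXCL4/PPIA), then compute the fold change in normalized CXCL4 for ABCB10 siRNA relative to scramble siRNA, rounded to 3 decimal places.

CXCL4/PPIA (scramble siRNA) = 35835 / 5644 = 6.3492
CXCL4/PPIA (ABCB10 siRNA) = 150911 / 8182 = 18.444
Fold change = 18.444 / 6.3492 = 2.9050

2.905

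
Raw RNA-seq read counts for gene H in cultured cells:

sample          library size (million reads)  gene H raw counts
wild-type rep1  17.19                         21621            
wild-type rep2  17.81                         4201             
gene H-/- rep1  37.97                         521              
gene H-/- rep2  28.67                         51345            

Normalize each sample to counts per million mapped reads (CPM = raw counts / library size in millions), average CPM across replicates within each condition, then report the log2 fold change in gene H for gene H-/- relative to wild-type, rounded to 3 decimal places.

CPM(wild-type rep1) = 21621 / 17.19 = 1257.7661
CPM(wild-type rep2) = 4201 / 17.81 = 235.8787
CPM(gene H-/- rep1) = 521 / 37.97 = 13.7214
CPM(gene H-/- rep2) = 51345 / 28.67 = 1790.8964
mean CPM(wild-type) = 746.8224; mean CPM(gene H-/-) = 902.3089
Fold change = 902.3089 / 746.8224 = 1.20820
log2(1.20820) = 0.2729

0.273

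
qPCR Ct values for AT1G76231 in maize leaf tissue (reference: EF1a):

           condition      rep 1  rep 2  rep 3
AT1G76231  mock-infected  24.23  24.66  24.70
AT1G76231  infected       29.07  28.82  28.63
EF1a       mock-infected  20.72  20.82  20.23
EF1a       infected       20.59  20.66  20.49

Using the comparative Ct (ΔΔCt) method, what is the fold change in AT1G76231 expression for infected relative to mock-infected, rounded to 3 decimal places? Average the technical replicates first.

Mean Ct: AT1G76231 mock-infected 24.530; AT1G76231 infected 28.840; EF1a mock-infected 20.590; EF1a infected 20.580
ΔCt(mock-infected) = 24.530 − 20.590 = 3.940
ΔCt(infected) = 28.840 − 20.580 = 8.260
ΔΔCt = 8.260 − 3.940 = 4.320
Fold change = 2^(−4.320) = 0.0501

0.050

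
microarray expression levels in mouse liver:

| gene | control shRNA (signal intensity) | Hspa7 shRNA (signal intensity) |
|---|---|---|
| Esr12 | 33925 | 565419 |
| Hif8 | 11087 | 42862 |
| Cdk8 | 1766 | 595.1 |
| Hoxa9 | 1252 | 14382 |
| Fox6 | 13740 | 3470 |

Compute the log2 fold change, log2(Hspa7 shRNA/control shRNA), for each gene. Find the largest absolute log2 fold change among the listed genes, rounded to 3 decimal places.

log2(565419/33925) = 4.059  (Esr12)
log2(42862/11087) = 1.951  (Hif8)
log2(595.1/1766) = -1.569  (Cdk8)
log2(14382/1252) = 3.522  (Hoxa9)
log2(3470/13740) = -1.985  (Fox6)
The largest magnitude belongs to Esr12.

4.059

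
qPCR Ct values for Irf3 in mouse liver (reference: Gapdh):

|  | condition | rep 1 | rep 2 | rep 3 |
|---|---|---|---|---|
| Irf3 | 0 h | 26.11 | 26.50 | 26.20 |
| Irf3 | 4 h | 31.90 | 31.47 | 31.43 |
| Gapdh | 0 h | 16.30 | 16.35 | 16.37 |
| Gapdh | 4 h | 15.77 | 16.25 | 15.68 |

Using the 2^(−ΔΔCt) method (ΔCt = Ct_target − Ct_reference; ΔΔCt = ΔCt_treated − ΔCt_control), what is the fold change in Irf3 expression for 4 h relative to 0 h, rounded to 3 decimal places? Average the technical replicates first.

Mean Ct: Irf3 0 h 26.270; Irf3 4 h 31.600; Gapdh 0 h 16.340; Gapdh 4 h 15.900
ΔCt(0 h) = 26.270 − 16.340 = 9.930
ΔCt(4 h) = 31.600 − 15.900 = 15.700
ΔΔCt = 15.700 − 9.930 = 5.770
Fold change = 2^(−5.770) = 0.0183

0.018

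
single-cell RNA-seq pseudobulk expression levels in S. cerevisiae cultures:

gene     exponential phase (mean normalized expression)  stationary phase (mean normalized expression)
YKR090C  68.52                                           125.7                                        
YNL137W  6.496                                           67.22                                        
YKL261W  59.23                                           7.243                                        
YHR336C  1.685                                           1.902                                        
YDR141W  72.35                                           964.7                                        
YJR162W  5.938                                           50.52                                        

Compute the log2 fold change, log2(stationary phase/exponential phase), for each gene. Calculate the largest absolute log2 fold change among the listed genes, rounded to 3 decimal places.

3.737

log2(125.7/68.52) = 0.875  (YKR090C)
log2(67.22/6.496) = 3.371  (YNL137W)
log2(7.243/59.23) = -3.032  (YKL261W)
log2(1.902/1.685) = 0.175  (YHR336C)
log2(964.7/72.35) = 3.737  (YDR141W)
log2(50.52/5.938) = 3.089  (YJR162W)
The largest magnitude belongs to YDR141W.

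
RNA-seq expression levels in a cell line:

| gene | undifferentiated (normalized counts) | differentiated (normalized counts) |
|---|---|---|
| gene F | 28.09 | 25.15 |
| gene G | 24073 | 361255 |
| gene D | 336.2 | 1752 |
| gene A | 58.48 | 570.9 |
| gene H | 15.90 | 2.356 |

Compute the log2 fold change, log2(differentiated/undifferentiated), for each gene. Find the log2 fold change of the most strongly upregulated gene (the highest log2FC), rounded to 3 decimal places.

log2(25.15/28.09) = -0.159  (gene F)
log2(361255/24073) = 3.908  (gene G)
log2(1752/336.2) = 2.382  (gene D)
log2(570.9/58.48) = 3.287  (gene A)
log2(2.356/15.90) = -2.755  (gene H)
gene G is most strongly upregulated.

3.908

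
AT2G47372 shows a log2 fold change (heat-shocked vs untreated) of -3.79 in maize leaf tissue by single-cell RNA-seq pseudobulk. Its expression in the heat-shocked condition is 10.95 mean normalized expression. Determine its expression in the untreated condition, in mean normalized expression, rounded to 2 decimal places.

151.47

Fold change = 2^(-3.79) = 0.0723
untreated expression = 10.95 / 0.0723 = 151.47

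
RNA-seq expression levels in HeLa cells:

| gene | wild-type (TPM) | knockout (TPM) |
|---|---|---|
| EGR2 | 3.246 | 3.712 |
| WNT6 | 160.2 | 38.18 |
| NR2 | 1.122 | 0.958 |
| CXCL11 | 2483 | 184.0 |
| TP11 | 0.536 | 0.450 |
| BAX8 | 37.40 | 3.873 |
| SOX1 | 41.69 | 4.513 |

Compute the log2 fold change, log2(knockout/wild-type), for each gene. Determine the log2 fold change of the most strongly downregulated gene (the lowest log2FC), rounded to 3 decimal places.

-3.754

log2(3.712/3.246) = 0.194  (EGR2)
log2(38.18/160.2) = -2.069  (WNT6)
log2(0.958/1.122) = -0.228  (NR2)
log2(184.0/2483) = -3.754  (CXCL11)
log2(0.450/0.536) = -0.252  (TP11)
log2(3.873/37.40) = -3.272  (BAX8)
log2(4.513/41.69) = -3.208  (SOX1)
CXCL11 is most strongly downregulated.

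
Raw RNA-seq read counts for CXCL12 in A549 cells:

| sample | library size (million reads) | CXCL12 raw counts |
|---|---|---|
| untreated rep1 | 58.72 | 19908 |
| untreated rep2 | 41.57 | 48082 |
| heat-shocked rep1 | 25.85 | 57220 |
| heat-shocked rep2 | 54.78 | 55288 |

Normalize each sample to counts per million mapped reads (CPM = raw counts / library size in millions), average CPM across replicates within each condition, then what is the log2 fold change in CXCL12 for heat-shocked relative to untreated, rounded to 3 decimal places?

1.108

CPM(untreated rep1) = 19908 / 58.72 = 339.0327
CPM(untreated rep2) = 48082 / 41.57 = 1156.6514
CPM(heat-shocked rep1) = 57220 / 25.85 = 2213.5397
CPM(heat-shocked rep2) = 55288 / 54.78 = 1009.2735
mean CPM(untreated) = 747.8421; mean CPM(heat-shocked) = 1611.4066
Fold change = 1611.4066 / 747.8421 = 2.15474
log2(2.15474) = 1.1075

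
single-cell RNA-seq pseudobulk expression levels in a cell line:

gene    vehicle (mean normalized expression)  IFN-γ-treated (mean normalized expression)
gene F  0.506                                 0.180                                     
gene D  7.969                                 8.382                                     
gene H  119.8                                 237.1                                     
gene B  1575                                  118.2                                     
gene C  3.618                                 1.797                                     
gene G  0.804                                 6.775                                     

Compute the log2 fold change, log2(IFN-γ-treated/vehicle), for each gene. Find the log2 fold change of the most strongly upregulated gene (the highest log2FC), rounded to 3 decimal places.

3.075

log2(0.180/0.506) = -1.491  (gene F)
log2(8.382/7.969) = 0.073  (gene D)
log2(237.1/119.8) = 0.985  (gene H)
log2(118.2/1575) = -3.736  (gene B)
log2(1.797/3.618) = -1.010  (gene C)
log2(6.775/0.804) = 3.075  (gene G)
gene G is most strongly upregulated.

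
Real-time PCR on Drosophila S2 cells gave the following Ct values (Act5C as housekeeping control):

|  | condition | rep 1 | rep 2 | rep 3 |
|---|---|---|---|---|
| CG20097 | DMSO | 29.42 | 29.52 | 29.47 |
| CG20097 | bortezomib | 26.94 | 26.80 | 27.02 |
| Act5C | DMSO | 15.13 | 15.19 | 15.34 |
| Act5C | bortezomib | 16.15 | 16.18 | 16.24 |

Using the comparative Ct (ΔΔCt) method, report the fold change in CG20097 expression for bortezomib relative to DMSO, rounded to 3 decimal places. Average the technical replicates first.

11.472

Mean Ct: CG20097 DMSO 29.470; CG20097 bortezomib 26.920; Act5C DMSO 15.220; Act5C bortezomib 16.190
ΔCt(DMSO) = 29.470 − 15.220 = 14.250
ΔCt(bortezomib) = 26.920 − 16.190 = 10.730
ΔΔCt = 10.730 − 14.250 = -3.520
Fold change = 2^(−(-3.520)) = 2^3.520 = 11.4716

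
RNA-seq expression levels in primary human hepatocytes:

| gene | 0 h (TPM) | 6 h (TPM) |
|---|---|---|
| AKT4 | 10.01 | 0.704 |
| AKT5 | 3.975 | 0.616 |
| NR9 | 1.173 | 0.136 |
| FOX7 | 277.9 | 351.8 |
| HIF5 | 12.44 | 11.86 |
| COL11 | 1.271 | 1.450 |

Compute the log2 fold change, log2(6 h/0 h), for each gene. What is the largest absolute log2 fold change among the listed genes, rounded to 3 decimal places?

log2(0.704/10.01) = -3.830  (AKT4)
log2(0.616/3.975) = -2.690  (AKT5)
log2(0.136/1.173) = -3.109  (NR9)
log2(351.8/277.9) = 0.340  (FOX7)
log2(11.86/12.44) = -0.069  (HIF5)
log2(1.450/1.271) = 0.190  (COL11)
The largest magnitude belongs to AKT4.

3.830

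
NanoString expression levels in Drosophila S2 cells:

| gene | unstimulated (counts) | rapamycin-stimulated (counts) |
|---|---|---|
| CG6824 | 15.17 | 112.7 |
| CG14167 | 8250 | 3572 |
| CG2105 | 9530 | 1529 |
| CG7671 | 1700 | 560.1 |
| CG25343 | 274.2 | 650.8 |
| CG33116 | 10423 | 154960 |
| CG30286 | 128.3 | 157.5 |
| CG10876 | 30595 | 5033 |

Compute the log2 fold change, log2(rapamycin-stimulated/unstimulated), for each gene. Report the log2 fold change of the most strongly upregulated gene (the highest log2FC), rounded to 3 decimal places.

log2(112.7/15.17) = 2.893  (CG6824)
log2(3572/8250) = -1.208  (CG14167)
log2(1529/9530) = -2.640  (CG2105)
log2(560.1/1700) = -1.602  (CG7671)
log2(650.8/274.2) = 1.247  (CG25343)
log2(154960/10423) = 3.894  (CG33116)
log2(157.5/128.3) = 0.296  (CG30286)
log2(5033/30595) = -2.604  (CG10876)
CG33116 is most strongly upregulated.

3.894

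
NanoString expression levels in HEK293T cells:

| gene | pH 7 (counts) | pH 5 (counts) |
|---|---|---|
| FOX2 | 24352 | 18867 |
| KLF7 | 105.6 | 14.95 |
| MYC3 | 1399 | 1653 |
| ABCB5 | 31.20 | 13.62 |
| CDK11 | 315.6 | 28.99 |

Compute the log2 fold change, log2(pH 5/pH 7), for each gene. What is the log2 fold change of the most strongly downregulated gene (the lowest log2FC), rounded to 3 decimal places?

log2(18867/24352) = -0.368  (FOX2)
log2(14.95/105.6) = -2.820  (KLF7)
log2(1653/1399) = 0.241  (MYC3)
log2(13.62/31.20) = -1.196  (ABCB5)
log2(28.99/315.6) = -3.444  (CDK11)
CDK11 is most strongly downregulated.

-3.444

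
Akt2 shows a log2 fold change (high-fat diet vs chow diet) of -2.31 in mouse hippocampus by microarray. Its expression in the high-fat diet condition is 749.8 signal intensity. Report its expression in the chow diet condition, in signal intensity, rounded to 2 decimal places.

3718.13

Fold change = 2^(-2.31) = 0.2017
chow diet expression = 749.8 / 0.2017 = 3718.13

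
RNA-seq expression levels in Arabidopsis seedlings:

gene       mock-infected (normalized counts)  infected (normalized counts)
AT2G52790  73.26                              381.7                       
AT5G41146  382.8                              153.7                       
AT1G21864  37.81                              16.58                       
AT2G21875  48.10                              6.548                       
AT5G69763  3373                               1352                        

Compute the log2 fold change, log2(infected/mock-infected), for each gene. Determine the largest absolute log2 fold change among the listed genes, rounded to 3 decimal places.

2.877

log2(381.7/73.26) = 2.381  (AT2G52790)
log2(153.7/382.8) = -1.316  (AT5G41146)
log2(16.58/37.81) = -1.189  (AT1G21864)
log2(6.548/48.10) = -2.877  (AT2G21875)
log2(1352/3373) = -1.319  (AT5G69763)
The largest magnitude belongs to AT2G21875.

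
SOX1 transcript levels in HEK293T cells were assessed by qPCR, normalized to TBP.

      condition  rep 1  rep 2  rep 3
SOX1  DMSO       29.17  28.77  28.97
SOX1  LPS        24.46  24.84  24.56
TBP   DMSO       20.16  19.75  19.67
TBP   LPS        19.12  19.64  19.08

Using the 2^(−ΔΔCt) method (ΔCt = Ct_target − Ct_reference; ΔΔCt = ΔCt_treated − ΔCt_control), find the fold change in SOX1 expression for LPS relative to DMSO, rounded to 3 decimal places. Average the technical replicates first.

Mean Ct: SOX1 DMSO 28.970; SOX1 LPS 24.620; TBP DMSO 19.860; TBP LPS 19.280
ΔCt(DMSO) = 28.970 − 19.860 = 9.110
ΔCt(LPS) = 24.620 − 19.280 = 5.340
ΔΔCt = 5.340 − 9.110 = -3.770
Fold change = 2^(−(-3.770)) = 2^3.770 = 13.6422

13.642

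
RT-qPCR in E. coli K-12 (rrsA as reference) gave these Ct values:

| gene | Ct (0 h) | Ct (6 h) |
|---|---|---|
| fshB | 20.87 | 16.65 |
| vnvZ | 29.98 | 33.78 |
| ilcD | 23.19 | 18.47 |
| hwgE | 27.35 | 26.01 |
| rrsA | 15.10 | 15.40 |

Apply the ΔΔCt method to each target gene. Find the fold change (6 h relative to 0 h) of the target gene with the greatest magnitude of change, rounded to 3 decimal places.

fshB: ΔΔCt = (16.65−15.40) − (20.87−15.10) = 1.25 − 5.77 = -4.52; fold change = 2^4.52 = 22.943
vnvZ: ΔΔCt = (33.78−15.40) − (29.98−15.10) = 18.38 − 14.88 = 3.50; fold change = 2^-3.50 = 0.088
ilcD: ΔΔCt = (18.47−15.40) − (23.19−15.10) = 3.07 − 8.09 = -5.02; fold change = 2^5.02 = 32.447
hwgE: ΔΔCt = (26.01−15.40) − (27.35−15.10) = 10.61 − 12.25 = -1.64; fold change = 2^1.64 = 3.117
ilcD has the largest |ΔΔCt| = 5.02.

32.447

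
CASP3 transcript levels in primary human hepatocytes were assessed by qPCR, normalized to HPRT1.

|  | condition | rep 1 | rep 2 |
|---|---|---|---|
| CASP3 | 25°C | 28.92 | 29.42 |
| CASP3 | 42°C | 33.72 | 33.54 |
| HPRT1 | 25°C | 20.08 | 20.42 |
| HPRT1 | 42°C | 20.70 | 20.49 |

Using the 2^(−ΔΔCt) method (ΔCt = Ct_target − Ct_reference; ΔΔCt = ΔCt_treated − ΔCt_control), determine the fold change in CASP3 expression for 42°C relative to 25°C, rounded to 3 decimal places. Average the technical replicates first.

Mean Ct: CASP3 25°C 29.170; CASP3 42°C 33.630; HPRT1 25°C 20.250; HPRT1 42°C 20.595
ΔCt(25°C) = 29.170 − 20.250 = 8.920
ΔCt(42°C) = 33.630 − 20.595 = 13.035
ΔΔCt = 13.035 − 8.920 = 4.115
Fold change = 2^(−4.115) = 0.0577

0.058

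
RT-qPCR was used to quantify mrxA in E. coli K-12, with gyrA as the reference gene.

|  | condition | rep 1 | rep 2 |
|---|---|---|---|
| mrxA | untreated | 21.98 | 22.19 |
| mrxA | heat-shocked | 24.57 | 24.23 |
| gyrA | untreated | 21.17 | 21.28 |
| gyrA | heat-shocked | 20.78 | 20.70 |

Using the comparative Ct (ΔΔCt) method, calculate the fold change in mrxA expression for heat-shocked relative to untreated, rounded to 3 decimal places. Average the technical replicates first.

0.144

Mean Ct: mrxA untreated 22.085; mrxA heat-shocked 24.400; gyrA untreated 21.225; gyrA heat-shocked 20.740
ΔCt(untreated) = 22.085 − 21.225 = 0.860
ΔCt(heat-shocked) = 24.400 − 20.740 = 3.660
ΔΔCt = 3.660 − 0.860 = 2.800
Fold change = 2^(−2.800) = 0.1436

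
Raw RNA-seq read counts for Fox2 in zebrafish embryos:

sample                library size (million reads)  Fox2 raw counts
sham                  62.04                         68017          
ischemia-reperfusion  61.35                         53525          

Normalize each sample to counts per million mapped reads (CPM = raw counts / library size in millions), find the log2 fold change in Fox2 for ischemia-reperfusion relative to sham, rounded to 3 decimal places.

CPM(sham) = 68017 / 62.04 = 1096.3411
CPM(ischemia-reperfusion) = 53525 / 61.35 = 872.4531
Fold change = 872.4531 / 1096.3411 = 0.79579
log2(0.79579) = -0.3295

-0.330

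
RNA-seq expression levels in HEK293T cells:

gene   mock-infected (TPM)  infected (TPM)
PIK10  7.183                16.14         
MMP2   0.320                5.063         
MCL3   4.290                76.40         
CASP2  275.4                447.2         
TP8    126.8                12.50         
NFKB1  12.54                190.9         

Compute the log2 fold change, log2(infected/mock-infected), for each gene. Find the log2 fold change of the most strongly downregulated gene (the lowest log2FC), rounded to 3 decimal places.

log2(16.14/7.183) = 1.168  (PIK10)
log2(5.063/0.320) = 3.984  (MMP2)
log2(76.40/4.290) = 4.155  (MCL3)
log2(447.2/275.4) = 0.699  (CASP2)
log2(12.50/126.8) = -3.343  (TP8)
log2(190.9/12.54) = 3.928  (NFKB1)
TP8 is most strongly downregulated.

-3.343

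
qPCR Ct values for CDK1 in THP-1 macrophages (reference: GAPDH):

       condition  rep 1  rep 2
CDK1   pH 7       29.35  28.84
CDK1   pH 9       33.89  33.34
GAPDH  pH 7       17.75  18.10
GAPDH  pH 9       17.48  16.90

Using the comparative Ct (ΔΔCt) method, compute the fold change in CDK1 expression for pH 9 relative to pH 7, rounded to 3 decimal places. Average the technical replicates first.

0.026

Mean Ct: CDK1 pH 7 29.095; CDK1 pH 9 33.615; GAPDH pH 7 17.925; GAPDH pH 9 17.190
ΔCt(pH 7) = 29.095 − 17.925 = 11.170
ΔCt(pH 9) = 33.615 − 17.190 = 16.425
ΔΔCt = 16.425 − 11.170 = 5.255
Fold change = 2^(−5.255) = 0.0262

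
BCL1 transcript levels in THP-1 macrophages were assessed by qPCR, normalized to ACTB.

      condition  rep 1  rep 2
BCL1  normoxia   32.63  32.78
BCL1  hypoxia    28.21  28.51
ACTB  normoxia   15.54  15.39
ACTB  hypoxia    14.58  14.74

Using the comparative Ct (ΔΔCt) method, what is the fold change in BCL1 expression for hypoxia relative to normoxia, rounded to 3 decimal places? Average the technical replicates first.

11.632

Mean Ct: BCL1 normoxia 32.705; BCL1 hypoxia 28.360; ACTB normoxia 15.465; ACTB hypoxia 14.660
ΔCt(normoxia) = 32.705 − 15.465 = 17.240
ΔCt(hypoxia) = 28.360 − 14.660 = 13.700
ΔΔCt = 13.700 − 17.240 = -3.540
Fold change = 2^(−(-3.540)) = 2^3.540 = 11.6318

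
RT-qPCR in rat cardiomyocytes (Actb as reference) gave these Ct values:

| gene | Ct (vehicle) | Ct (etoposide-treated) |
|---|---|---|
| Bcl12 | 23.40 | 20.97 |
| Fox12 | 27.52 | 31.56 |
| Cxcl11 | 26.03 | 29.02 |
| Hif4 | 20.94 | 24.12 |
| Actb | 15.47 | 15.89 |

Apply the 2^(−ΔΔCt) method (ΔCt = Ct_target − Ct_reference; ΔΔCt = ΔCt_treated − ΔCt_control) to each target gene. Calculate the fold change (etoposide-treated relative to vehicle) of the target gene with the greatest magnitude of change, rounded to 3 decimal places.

Bcl12: ΔΔCt = (20.97−15.89) − (23.40−15.47) = 5.08 − 7.93 = -2.85; fold change = 2^2.85 = 7.210
Fox12: ΔΔCt = (31.56−15.89) − (27.52−15.47) = 15.67 − 12.05 = 3.62; fold change = 2^-3.62 = 0.081
Cxcl11: ΔΔCt = (29.02−15.89) − (26.03−15.47) = 13.13 − 10.56 = 2.57; fold change = 2^-2.57 = 0.168
Hif4: ΔΔCt = (24.12−15.89) − (20.94−15.47) = 8.23 − 5.47 = 2.76; fold change = 2^-2.76 = 0.148
Fox12 has the largest |ΔΔCt| = 3.62.

0.081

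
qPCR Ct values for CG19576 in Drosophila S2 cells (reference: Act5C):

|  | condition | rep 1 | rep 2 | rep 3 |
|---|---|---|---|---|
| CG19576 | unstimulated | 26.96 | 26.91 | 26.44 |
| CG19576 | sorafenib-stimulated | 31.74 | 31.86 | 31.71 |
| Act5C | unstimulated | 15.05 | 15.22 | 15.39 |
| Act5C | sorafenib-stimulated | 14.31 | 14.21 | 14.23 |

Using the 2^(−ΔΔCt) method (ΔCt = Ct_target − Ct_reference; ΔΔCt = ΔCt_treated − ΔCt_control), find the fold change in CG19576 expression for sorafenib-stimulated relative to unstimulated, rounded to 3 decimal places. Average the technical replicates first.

0.016

Mean Ct: CG19576 unstimulated 26.770; CG19576 sorafenib-stimulated 31.770; Act5C unstimulated 15.220; Act5C sorafenib-stimulated 14.250
ΔCt(unstimulated) = 26.770 − 15.220 = 11.550
ΔCt(sorafenib-stimulated) = 31.770 − 14.250 = 17.520
ΔΔCt = 17.520 − 11.550 = 5.970
Fold change = 2^(−5.970) = 0.0160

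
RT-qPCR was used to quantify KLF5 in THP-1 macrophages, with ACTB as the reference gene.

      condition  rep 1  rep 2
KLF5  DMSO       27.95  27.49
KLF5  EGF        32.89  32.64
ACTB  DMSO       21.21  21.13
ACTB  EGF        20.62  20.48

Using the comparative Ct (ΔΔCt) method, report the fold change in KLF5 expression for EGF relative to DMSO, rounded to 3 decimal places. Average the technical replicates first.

Mean Ct: KLF5 DMSO 27.720; KLF5 EGF 32.765; ACTB DMSO 21.170; ACTB EGF 20.550
ΔCt(DMSO) = 27.720 − 21.170 = 6.550
ΔCt(EGF) = 32.765 − 20.550 = 12.215
ΔΔCt = 12.215 − 6.550 = 5.665
Fold change = 2^(−5.665) = 0.0197

0.020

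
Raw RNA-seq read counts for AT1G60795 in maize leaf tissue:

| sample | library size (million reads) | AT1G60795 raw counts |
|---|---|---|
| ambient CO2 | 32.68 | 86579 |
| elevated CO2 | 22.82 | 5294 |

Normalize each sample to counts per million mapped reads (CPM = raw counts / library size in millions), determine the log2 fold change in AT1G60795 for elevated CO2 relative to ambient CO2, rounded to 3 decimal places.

CPM(ambient CO2) = 86579 / 32.68 = 2649.2962
CPM(elevated CO2) = 5294 / 22.82 = 231.9895
Fold change = 231.9895 / 2649.2962 = 0.08757
log2(0.08757) = -3.5135

-3.513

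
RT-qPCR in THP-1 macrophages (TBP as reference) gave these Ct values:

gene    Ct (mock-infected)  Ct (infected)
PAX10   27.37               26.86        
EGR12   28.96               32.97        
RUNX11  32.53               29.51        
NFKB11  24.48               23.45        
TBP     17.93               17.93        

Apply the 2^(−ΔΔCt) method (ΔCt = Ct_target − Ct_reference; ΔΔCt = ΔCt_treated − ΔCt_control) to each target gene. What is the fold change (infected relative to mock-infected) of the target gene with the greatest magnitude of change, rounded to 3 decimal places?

0.062

PAX10: ΔΔCt = (26.86−17.93) − (27.37−17.93) = 8.93 − 9.44 = -0.51; fold change = 2^0.51 = 1.424
EGR12: ΔΔCt = (32.97−17.93) − (28.96−17.93) = 15.04 − 11.03 = 4.01; fold change = 2^-4.01 = 0.062
RUNX11: ΔΔCt = (29.51−17.93) − (32.53−17.93) = 11.58 − 14.60 = -3.02; fold change = 2^3.02 = 8.112
NFKB11: ΔΔCt = (23.45−17.93) − (24.48−17.93) = 5.52 − 6.55 = -1.03; fold change = 2^1.03 = 2.042
EGR12 has the largest |ΔΔCt| = 4.01.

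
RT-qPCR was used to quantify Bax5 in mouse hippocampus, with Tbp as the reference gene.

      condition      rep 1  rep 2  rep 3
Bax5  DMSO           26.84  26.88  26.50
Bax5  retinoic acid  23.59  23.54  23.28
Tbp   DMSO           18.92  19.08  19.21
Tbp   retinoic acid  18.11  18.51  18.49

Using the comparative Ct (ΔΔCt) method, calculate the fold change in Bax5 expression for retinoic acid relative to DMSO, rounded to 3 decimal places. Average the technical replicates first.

5.938

Mean Ct: Bax5 DMSO 26.740; Bax5 retinoic acid 23.470; Tbp DMSO 19.070; Tbp retinoic acid 18.370
ΔCt(DMSO) = 26.740 − 19.070 = 7.670
ΔCt(retinoic acid) = 23.470 − 18.370 = 5.100
ΔΔCt = 5.100 − 7.670 = -2.570
Fold change = 2^(−(-2.570)) = 2^2.570 = 5.9381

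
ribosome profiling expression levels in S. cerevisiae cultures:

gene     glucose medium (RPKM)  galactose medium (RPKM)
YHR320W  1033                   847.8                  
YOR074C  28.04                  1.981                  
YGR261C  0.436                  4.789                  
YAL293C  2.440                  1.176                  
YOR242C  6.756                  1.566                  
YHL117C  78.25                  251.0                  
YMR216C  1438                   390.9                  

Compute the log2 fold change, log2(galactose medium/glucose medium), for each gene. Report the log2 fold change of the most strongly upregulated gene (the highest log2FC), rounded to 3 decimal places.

log2(847.8/1033) = -0.285  (YHR320W)
log2(1.981/28.04) = -3.823  (YOR074C)
log2(4.789/0.436) = 3.457  (YGR261C)
log2(1.176/2.440) = -1.053  (YAL293C)
log2(1.566/6.756) = -2.109  (YOR242C)
log2(251.0/78.25) = 1.682  (YHL117C)
log2(390.9/1438) = -1.879  (YMR216C)
YGR261C is most strongly upregulated.

3.457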